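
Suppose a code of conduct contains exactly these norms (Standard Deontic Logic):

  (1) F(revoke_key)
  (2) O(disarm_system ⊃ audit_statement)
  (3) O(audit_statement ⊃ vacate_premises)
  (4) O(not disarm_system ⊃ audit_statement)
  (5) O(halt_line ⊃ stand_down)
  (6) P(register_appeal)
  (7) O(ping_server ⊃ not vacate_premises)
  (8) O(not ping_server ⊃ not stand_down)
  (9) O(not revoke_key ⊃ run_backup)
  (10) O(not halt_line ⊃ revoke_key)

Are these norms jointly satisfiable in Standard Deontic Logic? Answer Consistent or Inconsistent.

Inconsistent

Premises 2 and 4 are O(disarm_system ⊃ audit_statement) and O(not disarm_system ⊃ audit_statement); every ideal world satisfies disarm_system or not disarm_system, so in either case audit_statement holds — hence O(audit_statement).
From O(audit_statement) and premise 3, O(audit_statement ⊃ vacate_premises), we obtain O(vacate_premises).
The contrapositive of premise 7 (O(ping_server ⊃ not vacate_premises)) is O(vacate_premises ⊃ not ping_server), and O(vacate_premises) is already established, so O(not ping_server).
Applying K to premise 8 (O(not ping_server ⊃ not stand_down)) and O(not ping_server) yields O(not stand_down).
Premise 5 is O(halt_line ⊃ stand_down); contrapositively O(not stand_down ⊃ not halt_line). Since O(not stand_down) holds, K gives O(not halt_line).
From O(not halt_line) and premise 10, O(not halt_line ⊃ revoke_key), we obtain O(revoke_key).
Yet premise 1 is F(revoke_key), i.e. O(not revoke_key).
We now have both O(revoke_key) and O(not revoke_key) — revoke_key is simultaneously obligatory and forbidden, violating the D-axiom.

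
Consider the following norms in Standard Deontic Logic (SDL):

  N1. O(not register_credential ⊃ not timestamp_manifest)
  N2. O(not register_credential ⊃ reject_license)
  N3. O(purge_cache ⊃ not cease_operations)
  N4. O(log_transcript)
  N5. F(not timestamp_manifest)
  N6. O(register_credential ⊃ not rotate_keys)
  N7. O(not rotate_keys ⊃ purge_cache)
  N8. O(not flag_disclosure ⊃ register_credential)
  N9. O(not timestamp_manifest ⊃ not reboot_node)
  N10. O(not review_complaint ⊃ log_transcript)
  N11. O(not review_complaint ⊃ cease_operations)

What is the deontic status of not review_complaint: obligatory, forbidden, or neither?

Forbidden

Premise 5 is F(not timestamp_manifest), i.e. O(timestamp_manifest).
The contrapositive of premise 1 (O(not register_credential ⊃ not timestamp_manifest)) is O(timestamp_manifest ⊃ register_credential), and O(timestamp_manifest) is already established, so O(register_credential).
With premise 6, O(register_credential ⊃ not rotate_keys), the K-axiom yields O(not rotate_keys).
Premise 7 is O(not rotate_keys ⊃ purge_cache); since O(not rotate_keys), deontic closure gives O(purge_cache).
Applying K to premise 3 (O(purge_cache ⊃ not cease_operations)) and O(purge_cache) yields O(not cease_operations).
Premise 11 is O(not review_complaint ⊃ cease_operations); contrapositively O(not cease_operations ⊃ review_complaint). Since O(not cease_operations) holds, K gives O(review_complaint).
Premises 2, 4, 8, 9, 10 do not contribute to this derivation.
Thus O(review_complaint), which is F(not review_complaint): not review_complaint is forbidden.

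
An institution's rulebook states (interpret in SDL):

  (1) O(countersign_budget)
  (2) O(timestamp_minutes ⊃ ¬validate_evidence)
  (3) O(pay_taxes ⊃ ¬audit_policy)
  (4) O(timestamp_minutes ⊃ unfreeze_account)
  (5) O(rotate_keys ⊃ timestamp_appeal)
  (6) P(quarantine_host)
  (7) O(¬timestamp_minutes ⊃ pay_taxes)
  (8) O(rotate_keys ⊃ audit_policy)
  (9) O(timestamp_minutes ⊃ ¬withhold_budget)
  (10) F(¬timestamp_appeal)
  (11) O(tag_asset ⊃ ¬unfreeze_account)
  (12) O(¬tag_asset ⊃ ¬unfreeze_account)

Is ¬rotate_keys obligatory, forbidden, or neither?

Obligatory

Premises 12 and 11 cover both cases: O(¬tag_asset ⊃ ¬unfreeze_account) and O(tag_asset ⊃ ¬unfreeze_account). Since ¬tag_asset ∨ tag_asset is a tautology, O(¬unfreeze_account) follows.
Premise 4, O(timestamp_minutes ⊃ unfreeze_account), contraposes to O(¬unfreeze_account ⊃ ¬timestamp_minutes); with O(¬unfreeze_account) we get O(¬timestamp_minutes).
Applying K to premise 7 (O(¬timestamp_minutes ⊃ pay_taxes)) and O(¬timestamp_minutes) yields O(pay_taxes).
Applying K to premise 3 (O(pay_taxes ⊃ ¬audit_policy)) and O(pay_taxes) yields O(¬audit_policy).
Premise 8, O(rotate_keys ⊃ audit_policy), contraposes to O(¬audit_policy ⊃ ¬rotate_keys); with O(¬audit_policy) we get O(¬rotate_keys).
Premises 1, 2, 5, 6, 9, 10 do not contribute to this derivation.
Hence ¬rotate_keys is obligatory.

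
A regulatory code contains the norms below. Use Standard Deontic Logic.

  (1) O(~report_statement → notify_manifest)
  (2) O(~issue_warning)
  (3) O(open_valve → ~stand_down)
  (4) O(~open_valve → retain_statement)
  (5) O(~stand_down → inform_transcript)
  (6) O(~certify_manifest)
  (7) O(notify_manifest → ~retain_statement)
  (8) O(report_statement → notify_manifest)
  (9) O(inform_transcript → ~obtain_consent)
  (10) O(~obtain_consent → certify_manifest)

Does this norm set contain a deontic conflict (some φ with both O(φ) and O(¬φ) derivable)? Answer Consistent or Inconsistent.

Inconsistent

By case analysis on ~report_statement: premise 1 gives O(~report_statement → notify_manifest) and premise 8 gives O(report_statement → notify_manifest), so O(notify_manifest) either way.
From O(notify_manifest) and premise 7, O(notify_manifest → ~retain_statement), we obtain O(~retain_statement).
The contrapositive of premise 4 (O(~open_valve → retain_statement)) is O(~retain_statement → open_valve), and O(~retain_statement) is already established, so O(open_valve).
Applying K to premise 3 (O(open_valve → ~stand_down)) and O(open_valve) yields O(~stand_down).
Premise 5 is O(~stand_down → inform_transcript); since O(~stand_down), deontic closure gives O(inform_transcript).
From O(inform_transcript) and premise 9, O(inform_transcript → ~obtain_consent), we obtain O(~obtain_consent).
With premise 10, O(~obtain_consent → certify_manifest), the K-axiom yields O(certify_manifest).
Yet premise 6 states O(~certify_manifest).
We now have both O(certify_manifest) and O(~certify_manifest) — certify_manifest is simultaneously obligatory and forbidden, violating the D-axiom.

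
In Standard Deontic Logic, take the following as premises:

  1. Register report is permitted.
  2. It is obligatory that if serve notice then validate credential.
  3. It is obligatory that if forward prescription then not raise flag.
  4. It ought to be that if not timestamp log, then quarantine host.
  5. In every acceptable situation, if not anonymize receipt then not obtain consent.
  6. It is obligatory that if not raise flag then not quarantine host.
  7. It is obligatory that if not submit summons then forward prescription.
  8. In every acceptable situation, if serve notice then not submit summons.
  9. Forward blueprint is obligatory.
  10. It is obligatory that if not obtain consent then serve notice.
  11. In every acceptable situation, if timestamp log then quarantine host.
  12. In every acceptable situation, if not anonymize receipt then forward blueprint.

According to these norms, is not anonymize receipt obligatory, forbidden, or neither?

Premises 11 and 4 cover both cases: O(timestamp_log → quarantine_host) and O(¬timestamp_log → quarantine_host). Since timestamp_log ∨ ¬timestamp_log is a tautology, O(quarantine_host) follows.
The contrapositive of premise 6 (O(¬raise_flag → ¬quarantine_host)) is O(quarantine_host → raise_flag), and O(quarantine_host) is already established, so O(raise_flag).
The contrapositive of premise 3 (O(forward_prescription → ¬raise_flag)) is O(raise_flag → ¬forward_prescription), and O(raise_flag) is already established, so O(¬forward_prescription).
The contrapositive of premise 7 (O(¬submit_summons → forward_prescription)) is O(¬forward_prescription → submit_summons), and O(¬forward_prescription) is already established, so O(submit_summons).
Premise 8, O(serve_notice → ¬submit_summons), contraposes to O(submit_summons → ¬serve_notice); with O(submit_summons) we get O(¬serve_notice).
Premise 10 is O(¬obtain_consent → serve_notice); contrapositively O(¬serve_notice → obtain_consent). Since O(¬serve_notice) holds, K gives O(obtain_consent).
Premise 5 is O(¬anonymize_receipt → ¬obtain_consent); contrapositively O(obtain_consent → anonymize_receipt). Since O(obtain_consent) holds, K gives O(anonymize_receipt).
Premises 1, 2, 9, 12 do not contribute to this derivation.
Thus O(anonymize_receipt), which is F(¬anonymize_receipt): ¬anonymize_receipt is forbidden.

Forbidden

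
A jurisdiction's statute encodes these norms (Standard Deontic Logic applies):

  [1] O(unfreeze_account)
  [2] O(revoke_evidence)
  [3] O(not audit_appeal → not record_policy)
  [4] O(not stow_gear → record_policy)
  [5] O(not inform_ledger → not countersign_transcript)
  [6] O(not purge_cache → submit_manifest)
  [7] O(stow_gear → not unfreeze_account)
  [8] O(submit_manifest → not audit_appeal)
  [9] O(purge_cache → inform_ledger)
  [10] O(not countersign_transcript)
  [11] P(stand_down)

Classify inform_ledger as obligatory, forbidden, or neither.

Obligatory

From premise 1 we have O(unfreeze_account).
Premise 7 is O(stow_gear → not unfreeze_account); contrapositively O(unfreeze_account → not stow_gear). Since O(unfreeze_account) holds, K gives O(not stow_gear).
From O(not stow_gear) and premise 4, O(not stow_gear → record_policy), we obtain O(record_policy).
The contrapositive of premise 3 (O(not audit_appeal → not record_policy)) is O(record_policy → audit_appeal), and O(record_policy) is already established, so O(audit_appeal).
The contrapositive of premise 8 (O(submit_manifest → not audit_appeal)) is O(audit_appeal → not submit_manifest), and O(audit_appeal) is already established, so O(not submit_manifest).
Premise 6 is O(not purge_cache → submit_manifest); contrapositively O(not submit_manifest → purge_cache). Since O(not submit_manifest) holds, K gives O(purge_cache).
From O(purge_cache) and premise 9, O(purge_cache → inform_ledger), we obtain O(inform_ledger).
Premises 2, 5, 10, 11 do not contribute to this derivation.
Hence inform_ledger is obligatory.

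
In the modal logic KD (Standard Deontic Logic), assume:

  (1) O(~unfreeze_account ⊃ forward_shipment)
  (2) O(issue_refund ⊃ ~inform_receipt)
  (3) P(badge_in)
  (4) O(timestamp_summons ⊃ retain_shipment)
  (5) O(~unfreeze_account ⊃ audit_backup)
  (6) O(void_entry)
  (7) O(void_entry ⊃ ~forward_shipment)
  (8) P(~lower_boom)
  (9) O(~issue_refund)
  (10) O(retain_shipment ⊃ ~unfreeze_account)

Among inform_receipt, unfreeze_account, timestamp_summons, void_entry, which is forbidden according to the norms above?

From premise 6 we have O(void_entry).
With premise 7, O(void_entry ⊃ ~forward_shipment), the K-axiom yields O(~forward_shipment).
The contrapositive of premise 1 (O(~unfreeze_account ⊃ forward_shipment)) is O(~forward_shipment ⊃ unfreeze_account), and O(~forward_shipment) is already established, so O(unfreeze_account).
The contrapositive of premise 10 (O(retain_shipment ⊃ ~unfreeze_account)) is O(unfreeze_account ⊃ ~retain_shipment), and O(unfreeze_account) is already established, so O(~retain_shipment).
Premise 4 is O(timestamp_summons ⊃ retain_shipment); contrapositively O(~retain_shipment ⊃ ~timestamp_summons). Since O(~retain_shipment) holds, K gives O(~timestamp_summons).
So O(~timestamp_summons) holds, i.e. timestamp_summons is forbidden. None of the other listed options is forbidden under the premises.

timestamp_summons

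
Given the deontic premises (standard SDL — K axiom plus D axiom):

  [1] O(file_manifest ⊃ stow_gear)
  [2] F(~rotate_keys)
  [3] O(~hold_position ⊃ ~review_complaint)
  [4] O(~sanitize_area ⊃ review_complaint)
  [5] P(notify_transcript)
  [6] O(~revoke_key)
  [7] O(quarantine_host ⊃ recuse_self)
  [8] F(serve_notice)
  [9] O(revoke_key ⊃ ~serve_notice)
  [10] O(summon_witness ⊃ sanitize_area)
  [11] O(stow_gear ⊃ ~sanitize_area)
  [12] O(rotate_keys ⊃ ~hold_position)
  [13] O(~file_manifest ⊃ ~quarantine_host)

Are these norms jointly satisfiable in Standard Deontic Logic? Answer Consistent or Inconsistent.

Premise 9 is O(revoke_key ⊃ ~serve_notice); even if O(~serve_notice) held, inferring O(revoke_key) would be affirming the consequent — invalid.
So O(revoke_key) is not derivable, and the apparent clash with O(~revoke_key) does not arise.
A world satisfying every obligation exists (e.g. file_manifest=false, hold_position=false, notify_transcript=false, quarantine_host=false, recuse_self=false, review_complaint=false, revoke_key=false, rotate_keys=true, sanitize_area=true, serve_notice=false, stow_gear=false, summon_witness=false); no atom is both obligatory and forbidden, so the set is consistent.

Consistent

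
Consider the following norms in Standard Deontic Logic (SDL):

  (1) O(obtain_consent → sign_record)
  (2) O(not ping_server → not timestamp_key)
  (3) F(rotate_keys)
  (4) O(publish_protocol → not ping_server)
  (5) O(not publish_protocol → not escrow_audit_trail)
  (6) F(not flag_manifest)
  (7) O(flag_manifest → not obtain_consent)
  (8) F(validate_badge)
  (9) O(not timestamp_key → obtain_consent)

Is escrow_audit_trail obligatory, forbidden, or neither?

Forbidden

Premise 6 is F(not flag_manifest), i.e. O(flag_manifest).
Applying K to premise 7 (O(flag_manifest → not obtain_consent)) and O(flag_manifest) yields O(not obtain_consent).
Premise 9, O(not timestamp_key → obtain_consent), contraposes to O(not obtain_consent → timestamp_key); with O(not obtain_consent) we get O(timestamp_key).
The contrapositive of premise 2 (O(not ping_server → not timestamp_key)) is O(timestamp_key → ping_server), and O(timestamp_key) is already established, so O(ping_server).
Premise 4, O(publish_protocol → not ping_server), contraposes to O(ping_server → not publish_protocol); with O(ping_server) we get O(not publish_protocol).
Applying K to premise 5 (O(not publish_protocol → not escrow_audit_trail)) and O(not publish_protocol) yields O(not escrow_audit_trail).
Premises 1, 3, 8 do not contribute to this derivation.
Thus O(not escrow_audit_trail), which is F(escrow_audit_trail): escrow_audit_trail is forbidden.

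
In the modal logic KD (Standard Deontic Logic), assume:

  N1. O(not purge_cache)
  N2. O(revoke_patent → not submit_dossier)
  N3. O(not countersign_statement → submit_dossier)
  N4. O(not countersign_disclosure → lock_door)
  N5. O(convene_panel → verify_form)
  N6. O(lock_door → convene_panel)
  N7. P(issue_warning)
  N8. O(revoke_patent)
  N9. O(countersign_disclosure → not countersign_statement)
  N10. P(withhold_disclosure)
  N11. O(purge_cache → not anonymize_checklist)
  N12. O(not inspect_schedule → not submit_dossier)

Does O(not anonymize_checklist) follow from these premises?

Premise 11 is O(purge_cache → not anonymize_checklist), but O(purge_cache) is not derivable from the premises, so it does not yield O(not anonymize_checklist).
No other premise forces O(not anonymize_checklist). An ideal world satisfying every premise can still have not anonymize_checklist false, so O(not anonymize_checklist) is not derivable.

No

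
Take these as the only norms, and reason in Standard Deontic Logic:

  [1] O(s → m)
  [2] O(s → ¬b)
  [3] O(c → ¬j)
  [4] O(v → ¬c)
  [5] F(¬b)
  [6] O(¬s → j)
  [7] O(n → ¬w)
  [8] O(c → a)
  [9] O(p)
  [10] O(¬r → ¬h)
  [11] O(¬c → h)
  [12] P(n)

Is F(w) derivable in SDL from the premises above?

Premise 7 is O(n → ¬w), but O(n) is not derivable from the premises (the permission P(n) asserts only ¬O(¬n), not O(n)), so it does not yield O(¬w).
No other premise forces O(¬w). An ideal world satisfying every premise can still have w true, so F(w) is not derivable.

No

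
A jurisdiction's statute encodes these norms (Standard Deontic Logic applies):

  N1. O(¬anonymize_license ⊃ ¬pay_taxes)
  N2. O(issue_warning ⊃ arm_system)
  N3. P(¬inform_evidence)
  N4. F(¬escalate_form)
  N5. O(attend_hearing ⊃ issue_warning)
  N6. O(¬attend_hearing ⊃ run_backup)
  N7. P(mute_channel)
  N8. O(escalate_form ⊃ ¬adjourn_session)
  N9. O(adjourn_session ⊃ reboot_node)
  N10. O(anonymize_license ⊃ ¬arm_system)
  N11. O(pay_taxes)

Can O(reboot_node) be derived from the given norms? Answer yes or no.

No

Premise 9 is O(adjourn_session ⊃ reboot_node), but O(adjourn_session) is not derivable from the premises, so it does not yield O(reboot_node).
No other premise forces O(reboot_node). An ideal world satisfying every premise can still have reboot_node false, so O(reboot_node) is not derivable.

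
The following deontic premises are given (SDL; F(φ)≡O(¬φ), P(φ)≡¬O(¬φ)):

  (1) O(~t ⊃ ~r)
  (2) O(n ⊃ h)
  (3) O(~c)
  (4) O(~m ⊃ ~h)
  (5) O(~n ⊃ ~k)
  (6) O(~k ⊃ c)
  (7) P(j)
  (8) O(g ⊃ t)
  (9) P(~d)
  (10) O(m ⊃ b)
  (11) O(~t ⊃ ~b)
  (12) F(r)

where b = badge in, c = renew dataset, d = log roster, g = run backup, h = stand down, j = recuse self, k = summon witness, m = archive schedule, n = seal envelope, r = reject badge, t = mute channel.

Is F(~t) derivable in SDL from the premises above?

Premise 3 states O(~c) outright.
Premise 6 is O(~k ⊃ c); contrapositively O(~c ⊃ k). Since O(~c) holds, K gives O(k).
Premise 5 is O(~n ⊃ ~k); contrapositively O(k ⊃ n). Since O(k) holds, K gives O(n).
Applying K to premise 2 (O(n ⊃ h)) and O(n) yields O(h).
Premise 4, O(~m ⊃ ~h), contraposes to O(h ⊃ m); with O(h) we get O(m).
From O(m) and premise 10, O(m ⊃ b), we obtain O(b).
Premise 11 is O(~t ⊃ ~b); contrapositively O(b ⊃ t). Since O(b) holds, K gives O(t).
Premises 1, 7, 8, 9, 12 do not contribute to this derivation.
So O(t) holds, i.e. F(~t). The claim follows.

Yes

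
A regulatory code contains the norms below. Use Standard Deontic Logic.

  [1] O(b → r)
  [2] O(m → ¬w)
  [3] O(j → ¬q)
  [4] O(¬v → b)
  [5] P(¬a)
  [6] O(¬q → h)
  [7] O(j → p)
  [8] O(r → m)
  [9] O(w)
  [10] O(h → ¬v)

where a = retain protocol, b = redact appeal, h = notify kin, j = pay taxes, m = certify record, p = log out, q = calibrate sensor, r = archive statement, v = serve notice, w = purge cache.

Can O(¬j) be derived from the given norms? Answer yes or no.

From premise 9 we have O(w).
The contrapositive of premise 2 (O(m → ¬w)) is O(w → ¬m), and O(w) is already established, so O(¬m).
Premise 8 is O(r → m); contrapositively O(¬m → ¬r). Since O(¬m) holds, K gives O(¬r).
Premise 1 is O(b → r); contrapositively O(¬r → ¬b). Since O(¬r) holds, K gives O(¬b).
Premise 4 is O(¬v → b); contrapositively O(¬b → v). Since O(¬b) holds, K gives O(v).
The contrapositive of premise 10 (O(h → ¬v)) is O(v → ¬h), and O(v) is already established, so O(¬h).
The contrapositive of premise 6 (O(¬q → h)) is O(¬h → q), and O(¬h) is already established, so O(q).
The contrapositive of premise 3 (O(j → ¬q)) is O(q → ¬j), and O(q) is already established, so O(¬j).
Premises 5, 7 do not contribute to this derivation.
So O(¬j) follows.

Yes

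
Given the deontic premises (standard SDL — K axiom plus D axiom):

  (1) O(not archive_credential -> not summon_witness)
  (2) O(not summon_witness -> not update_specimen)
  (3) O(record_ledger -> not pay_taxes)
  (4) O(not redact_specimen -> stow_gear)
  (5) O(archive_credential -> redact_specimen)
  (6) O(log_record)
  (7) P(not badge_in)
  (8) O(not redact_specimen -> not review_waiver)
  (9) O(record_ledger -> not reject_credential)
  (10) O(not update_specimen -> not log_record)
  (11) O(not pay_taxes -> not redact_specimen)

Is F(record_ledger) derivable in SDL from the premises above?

Premise 6 states O(log_record) outright.
The contrapositive of premise 10 (O(not update_specimen -> not log_record)) is O(log_record -> update_specimen), and O(log_record) is already established, so O(update_specimen).
The contrapositive of premise 2 (O(not summon_witness -> not update_specimen)) is O(update_specimen -> summon_witness), and O(update_specimen) is already established, so O(summon_witness).
Premise 1, O(not archive_credential -> not summon_witness), contraposes to O(summon_witness -> archive_credential); with O(summon_witness) we get O(archive_credential).
Premise 5 is O(archive_credential -> redact_specimen); since O(archive_credential), deontic closure gives O(redact_specimen).
Premise 11 is O(not pay_taxes -> not redact_specimen); contrapositively O(redact_specimen -> pay_taxes). Since O(redact_specimen) holds, K gives O(pay_taxes).
Premise 3, O(record_ledger -> not pay_taxes), contraposes to O(pay_taxes -> not record_ledger); with O(pay_taxes) we get O(not record_ledger).
Premises 4, 7, 8, 9 do not contribute to this derivation.
So O(not record_ledger) holds, i.e. F(record_ledger). The claim follows.

Yes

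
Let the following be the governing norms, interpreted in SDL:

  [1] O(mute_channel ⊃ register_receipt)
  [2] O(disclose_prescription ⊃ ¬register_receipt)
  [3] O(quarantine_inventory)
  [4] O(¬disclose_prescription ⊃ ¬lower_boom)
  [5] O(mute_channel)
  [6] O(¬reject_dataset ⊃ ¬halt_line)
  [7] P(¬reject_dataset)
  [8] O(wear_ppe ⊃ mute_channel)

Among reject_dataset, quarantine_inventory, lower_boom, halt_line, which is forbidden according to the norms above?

Premise 5 states O(mute_channel) outright.
Premise 1 is O(mute_channel ⊃ register_receipt); since O(mute_channel), deontic closure gives O(register_receipt).
Premise 2 is O(disclose_prescription ⊃ ¬register_receipt); contrapositively O(register_receipt ⊃ ¬disclose_prescription). Since O(register_receipt) holds, K gives O(¬disclose_prescription).
Premise 4 is O(¬disclose_prescription ⊃ ¬lower_boom); since O(¬disclose_prescription), deontic closure gives O(¬lower_boom).
So O(¬lower_boom) holds, i.e. lower_boom is forbidden. None of the other listed options is forbidden under the premises.

lower_boom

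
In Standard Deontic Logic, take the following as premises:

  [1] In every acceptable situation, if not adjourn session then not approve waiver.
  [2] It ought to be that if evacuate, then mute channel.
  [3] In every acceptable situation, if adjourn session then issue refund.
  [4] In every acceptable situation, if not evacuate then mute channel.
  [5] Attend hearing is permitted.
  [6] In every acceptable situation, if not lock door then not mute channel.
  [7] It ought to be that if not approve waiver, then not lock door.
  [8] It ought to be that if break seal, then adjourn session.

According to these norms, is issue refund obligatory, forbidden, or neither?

Obligatory

Premises 2 and 4 cover both cases: O(evacuate → mute_channel) and O(¬evacuate → mute_channel). Since evacuate ∨ ¬evacuate is a tautology, O(mute_channel) follows.
Premise 6, O(¬lock_door → ¬mute_channel), contraposes to O(mute_channel → lock_door); with O(mute_channel) we get O(lock_door).
Premise 7, O(¬approve_waiver → ¬lock_door), contraposes to O(lock_door → approve_waiver); with O(lock_door) we get O(approve_waiver).
The contrapositive of premise 1 (O(¬adjourn_session → ¬approve_waiver)) is O(approve_waiver → adjourn_session), and O(approve_waiver) is already established, so O(adjourn_session).
With premise 3, O(adjourn_session → issue_refund), the K-axiom yields O(issue_refund).
Premises 5, 8 do not contribute to this derivation.
Hence issue_refund is obligatory.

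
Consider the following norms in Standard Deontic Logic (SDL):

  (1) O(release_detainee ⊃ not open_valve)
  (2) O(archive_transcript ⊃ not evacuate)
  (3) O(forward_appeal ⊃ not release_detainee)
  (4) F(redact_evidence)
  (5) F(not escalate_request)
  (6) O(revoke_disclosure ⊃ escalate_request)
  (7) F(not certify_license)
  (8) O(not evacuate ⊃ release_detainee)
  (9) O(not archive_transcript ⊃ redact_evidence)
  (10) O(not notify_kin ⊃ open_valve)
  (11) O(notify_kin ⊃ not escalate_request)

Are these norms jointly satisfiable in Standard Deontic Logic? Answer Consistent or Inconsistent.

F(not escalate_request) at premise 5 means O(escalate_request).
The contrapositive of premise 11 (O(notify_kin ⊃ not escalate_request)) is O(escalate_request ⊃ not notify_kin), and O(escalate_request) is already established, so O(not notify_kin).
From O(not notify_kin) and premise 10, O(not notify_kin ⊃ open_valve), we obtain O(open_valve).
The contrapositive of premise 1 (O(release_detainee ⊃ not open_valve)) is O(open_valve ⊃ not release_detainee), and O(open_valve) is already established, so O(not release_detainee).
The contrapositive of premise 8 (O(not evacuate ⊃ release_detainee)) is O(not release_detainee ⊃ evacuate), and O(not release_detainee) is already established, so O(evacuate).
The contrapositive of premise 2 (O(archive_transcript ⊃ not evacuate)) is O(evacuate ⊃ not archive_transcript), and O(evacuate) is already established, so O(not archive_transcript).
With premise 9, O(not archive_transcript ⊃ redact_evidence), the K-axiom yields O(redact_evidence).
But premise 4, F(redact_evidence), means O(not redact_evidence).
We now have both O(redact_evidence) and O(not redact_evidence) — redact_evidence is simultaneously obligatory and forbidden, violating the D-axiom.

Inconsistent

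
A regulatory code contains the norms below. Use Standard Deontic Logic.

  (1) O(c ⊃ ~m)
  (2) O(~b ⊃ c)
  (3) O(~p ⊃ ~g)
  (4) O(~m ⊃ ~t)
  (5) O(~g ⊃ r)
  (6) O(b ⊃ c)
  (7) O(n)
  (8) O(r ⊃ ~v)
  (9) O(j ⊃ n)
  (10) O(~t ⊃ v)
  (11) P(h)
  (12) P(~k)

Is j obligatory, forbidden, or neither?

Premise 9 is O(j ⊃ n); even if O(n) held, inferring O(j) would be affirming the consequent — invalid.
No premise or chain of K-axiom applications forces O(j), and none forces O(~j). So j is neither obligatory nor forbidden under these norms.

Neither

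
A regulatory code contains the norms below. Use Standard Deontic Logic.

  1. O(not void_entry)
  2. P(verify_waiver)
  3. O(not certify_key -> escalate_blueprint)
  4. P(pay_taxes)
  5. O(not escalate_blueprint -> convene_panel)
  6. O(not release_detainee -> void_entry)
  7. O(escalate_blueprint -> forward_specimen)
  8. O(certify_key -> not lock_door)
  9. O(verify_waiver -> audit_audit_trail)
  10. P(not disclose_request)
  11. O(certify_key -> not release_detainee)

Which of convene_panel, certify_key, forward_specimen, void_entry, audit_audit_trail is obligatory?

Premise 1 states O(not void_entry) outright.
Premise 6 is O(not release_detainee -> void_entry); contrapositively O(not void_entry -> release_detainee). Since O(not void_entry) holds, K gives O(release_detainee).
The contrapositive of premise 11 (O(certify_key -> not release_detainee)) is O(release_detainee -> not certify_key), and O(release_detainee) is already established, so O(not certify_key).
With premise 3, O(not certify_key -> escalate_blueprint), the K-axiom yields O(escalate_blueprint).
From O(escalate_blueprint) and premise 7, O(escalate_blueprint -> forward_specimen), we obtain O(forward_specimen).
So O(forward_specimen) holds — forward_specimen is obligatory. None of the other listed options is made obligatory by any chain of premises.

forward_specimen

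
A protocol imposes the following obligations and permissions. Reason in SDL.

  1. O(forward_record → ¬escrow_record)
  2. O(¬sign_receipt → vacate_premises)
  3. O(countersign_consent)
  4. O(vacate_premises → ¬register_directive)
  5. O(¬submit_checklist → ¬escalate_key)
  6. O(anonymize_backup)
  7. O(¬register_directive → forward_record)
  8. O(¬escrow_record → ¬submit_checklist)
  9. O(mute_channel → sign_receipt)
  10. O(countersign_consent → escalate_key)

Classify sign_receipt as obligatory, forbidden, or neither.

Obligatory

From premise 3 we have O(countersign_consent).
From O(countersign_consent) and premise 10, O(countersign_consent → escalate_key), we obtain O(escalate_key).
Premise 5, O(¬submit_checklist → ¬escalate_key), contraposes to O(escalate_key → submit_checklist); with O(escalate_key) we get O(submit_checklist).
Premise 8 is O(¬escrow_record → ¬submit_checklist); contrapositively O(submit_checklist → escrow_record). Since O(submit_checklist) holds, K gives O(escrow_record).
Premise 1, O(forward_record → ¬escrow_record), contraposes to O(escrow_record → ¬forward_record); with O(escrow_record) we get O(¬forward_record).
The contrapositive of premise 7 (O(¬register_directive → forward_record)) is O(¬forward_record → register_directive), and O(¬forward_record) is already established, so O(register_directive).
The contrapositive of premise 4 (O(vacate_premises → ¬register_directive)) is O(register_directive → ¬vacate_premises), and O(register_directive) is already established, so O(¬vacate_premises).
Premise 2 is O(¬sign_receipt → vacate_premises); contrapositively O(¬vacate_premises → sign_receipt). Since O(¬vacate_premises) holds, K gives O(sign_receipt).
Premises 6, 9 do not contribute to this derivation.
Hence sign_receipt is obligatory.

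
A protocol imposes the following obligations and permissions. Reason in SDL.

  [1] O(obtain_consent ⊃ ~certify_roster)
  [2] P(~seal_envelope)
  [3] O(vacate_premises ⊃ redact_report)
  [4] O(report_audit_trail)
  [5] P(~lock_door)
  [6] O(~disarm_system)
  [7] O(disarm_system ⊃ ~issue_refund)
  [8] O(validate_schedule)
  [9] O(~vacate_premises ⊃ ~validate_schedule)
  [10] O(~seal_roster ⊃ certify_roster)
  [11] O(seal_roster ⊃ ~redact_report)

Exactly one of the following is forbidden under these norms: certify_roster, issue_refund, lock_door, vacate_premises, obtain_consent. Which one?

obtain_consent

Premise 8 states O(validate_schedule) outright.
Premise 9 is O(~vacate_premises ⊃ ~validate_schedule); contrapositively O(validate_schedule ⊃ vacate_premises). Since O(validate_schedule) holds, K gives O(vacate_premises).
Applying K to premise 3 (O(vacate_premises ⊃ redact_report)) and O(vacate_premises) yields O(redact_report).
Premise 11 is O(seal_roster ⊃ ~redact_report); contrapositively O(redact_report ⊃ ~seal_roster). Since O(redact_report) holds, K gives O(~seal_roster).
Applying K to premise 10 (O(~seal_roster ⊃ certify_roster)) and O(~seal_roster) yields O(certify_roster).
Premise 1 is O(obtain_consent ⊃ ~certify_roster); contrapositively O(certify_roster ⊃ ~obtain_consent). Since O(certify_roster) holds, K gives O(~obtain_consent).
So O(~obtain_consent) holds, i.e. obtain_consent is forbidden. None of the other listed options is forbidden under the premises.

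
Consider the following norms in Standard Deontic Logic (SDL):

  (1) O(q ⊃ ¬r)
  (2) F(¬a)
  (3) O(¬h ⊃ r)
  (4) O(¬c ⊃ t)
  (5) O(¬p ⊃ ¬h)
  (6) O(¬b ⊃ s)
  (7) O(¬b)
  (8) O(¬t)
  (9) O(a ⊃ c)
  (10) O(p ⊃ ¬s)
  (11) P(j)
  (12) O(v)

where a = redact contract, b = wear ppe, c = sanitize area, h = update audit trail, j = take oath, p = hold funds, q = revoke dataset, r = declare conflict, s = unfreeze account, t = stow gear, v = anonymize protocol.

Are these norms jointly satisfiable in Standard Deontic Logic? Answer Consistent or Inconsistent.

Consistent

Premise 4 is O(¬c ⊃ t), but O(¬c) is not derivable from the premises, so it does not yield O(t).
So O(t) is not derivable, and the apparent clash with O(¬t) does not arise.
A world satisfying every obligation exists (e.g. a=true, b=false, c=true, h=false, j=false, p=false, q=false, r=true, s=true, t=false, v=true); no atom is both obligatory and forbidden, so the set is consistent.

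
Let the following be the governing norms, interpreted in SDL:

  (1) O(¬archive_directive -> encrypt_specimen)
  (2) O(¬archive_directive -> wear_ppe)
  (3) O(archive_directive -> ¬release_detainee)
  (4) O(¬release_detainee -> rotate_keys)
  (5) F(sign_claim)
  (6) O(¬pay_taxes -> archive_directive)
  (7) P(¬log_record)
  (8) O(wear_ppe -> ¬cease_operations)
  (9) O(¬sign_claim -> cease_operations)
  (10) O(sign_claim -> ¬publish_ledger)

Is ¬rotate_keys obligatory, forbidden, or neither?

F(sign_claim) at premise 5 means O(¬sign_claim).
From O(¬sign_claim) and premise 9, O(¬sign_claim -> cease_operations), we obtain O(cease_operations).
The contrapositive of premise 8 (O(wear_ppe -> ¬cease_operations)) is O(cease_operations -> ¬wear_ppe), and O(cease_operations) is already established, so O(¬wear_ppe).
Premise 2, O(¬archive_directive -> wear_ppe), contraposes to O(¬wear_ppe -> archive_directive); with O(¬wear_ppe) we get O(archive_directive).
With premise 3, O(archive_directive -> ¬release_detainee), the K-axiom yields O(¬release_detainee).
From O(¬release_detainee) and premise 4, O(¬release_detainee -> rotate_keys), we obtain O(rotate_keys).
Premises 1, 6, 7, 10 do not contribute to this derivation.
Thus O(rotate_keys), which is F(¬rotate_keys): ¬rotate_keys is forbidden.

Forbidden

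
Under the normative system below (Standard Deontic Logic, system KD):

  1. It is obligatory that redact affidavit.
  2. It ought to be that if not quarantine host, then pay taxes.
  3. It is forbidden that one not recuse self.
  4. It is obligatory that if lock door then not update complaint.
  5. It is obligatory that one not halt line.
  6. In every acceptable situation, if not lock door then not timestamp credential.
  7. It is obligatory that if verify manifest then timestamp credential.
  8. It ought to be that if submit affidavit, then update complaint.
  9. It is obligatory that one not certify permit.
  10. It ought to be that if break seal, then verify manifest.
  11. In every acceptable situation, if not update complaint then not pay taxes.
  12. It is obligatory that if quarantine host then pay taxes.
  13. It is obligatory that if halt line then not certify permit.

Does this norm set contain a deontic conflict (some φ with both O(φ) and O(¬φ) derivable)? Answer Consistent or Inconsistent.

Premise 13 is O(halt_line → ¬certify_permit); even if O(¬certify_permit) held, inferring O(halt_line) would be affirming the consequent — invalid.
So O(halt_line) is not derivable, and the apparent clash with O(¬halt_line) does not arise.
A world satisfying every obligation exists (e.g. break_seal=false, certify_permit=false, halt_line=false, lock_door=false, pay_taxes=true, quarantine_host=false, recuse_self=true, redact_affidavit=true, submit_affidavit=false, timestamp_credential=false, update_complaint=true, verify_manifest=false); no atom is both obligatory and forbidden, so the set is consistent.

Consistent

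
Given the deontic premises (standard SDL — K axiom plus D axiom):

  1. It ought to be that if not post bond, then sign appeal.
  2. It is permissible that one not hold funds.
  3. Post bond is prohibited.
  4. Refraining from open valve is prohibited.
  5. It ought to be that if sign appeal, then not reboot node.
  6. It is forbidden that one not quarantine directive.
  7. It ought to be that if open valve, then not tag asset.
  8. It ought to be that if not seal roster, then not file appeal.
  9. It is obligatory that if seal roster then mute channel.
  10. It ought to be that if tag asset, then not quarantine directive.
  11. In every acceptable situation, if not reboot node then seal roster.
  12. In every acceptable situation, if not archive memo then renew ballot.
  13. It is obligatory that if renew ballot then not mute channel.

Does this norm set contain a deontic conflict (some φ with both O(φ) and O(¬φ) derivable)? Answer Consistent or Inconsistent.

Premise 10 is O(tag_asset → ¬quarantine_directive), but O(tag_asset) is not derivable from the premises, so it does not yield O(¬quarantine_directive).
So O(¬quarantine_directive) is not derivable, and the apparent clash with O(quarantine_directive) does not arise.
A world satisfying every obligation exists (e.g. archive_memo=true, file_appeal=false, hold_funds=false, mute_channel=true, open_valve=true, post_bond=false, quarantine_directive=true, reboot_node=false, renew_ballot=false, seal_roster=true, sign_appeal=true, tag_asset=false); no atom is both obligatory and forbidden, so the set is consistent.

Consistent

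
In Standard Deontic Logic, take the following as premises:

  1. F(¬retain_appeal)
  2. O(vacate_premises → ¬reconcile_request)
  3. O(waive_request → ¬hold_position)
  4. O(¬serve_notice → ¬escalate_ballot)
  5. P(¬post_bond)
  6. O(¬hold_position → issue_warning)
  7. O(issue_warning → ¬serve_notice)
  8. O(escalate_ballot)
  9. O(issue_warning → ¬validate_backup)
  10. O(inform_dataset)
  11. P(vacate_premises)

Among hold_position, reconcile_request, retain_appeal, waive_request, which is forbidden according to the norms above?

Premise 8 gives O(escalate_ballot).
The contrapositive of premise 4 (O(¬serve_notice → ¬escalate_ballot)) is O(escalate_ballot → serve_notice), and O(escalate_ballot) is already established, so O(serve_notice).
The contrapositive of premise 7 (O(issue_warning → ¬serve_notice)) is O(serve_notice → ¬issue_warning), and O(serve_notice) is already established, so O(¬issue_warning).
Premise 6 is O(¬hold_position → issue_warning); contrapositively O(¬issue_warning → hold_position). Since O(¬issue_warning) holds, K gives O(hold_position).
Premise 3, O(waive_request → ¬hold_position), contraposes to O(hold_position → ¬waive_request); with O(hold_position) we get O(¬waive_request).
So O(¬waive_request) holds, i.e. waive_request is forbidden. None of the other listed options is forbidden under the premises.

waive_request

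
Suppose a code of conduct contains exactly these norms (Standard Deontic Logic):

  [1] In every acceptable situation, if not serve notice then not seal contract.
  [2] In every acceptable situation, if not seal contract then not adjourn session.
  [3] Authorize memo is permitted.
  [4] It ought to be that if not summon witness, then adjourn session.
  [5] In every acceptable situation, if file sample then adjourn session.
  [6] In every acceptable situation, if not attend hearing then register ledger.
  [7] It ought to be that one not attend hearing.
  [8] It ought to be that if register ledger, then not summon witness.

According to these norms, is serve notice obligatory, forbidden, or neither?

Obligatory

Premise 7 gives O(¬attend_hearing).
Applying K to premise 6 (O(¬attend_hearing → register_ledger)) and O(¬attend_hearing) yields O(register_ledger).
Premise 8 is O(register_ledger → ¬summon_witness); since O(register_ledger), deontic closure gives O(¬summon_witness).
Applying K to premise 4 (O(¬summon_witness → adjourn_session)) and O(¬summon_witness) yields O(adjourn_session).
The contrapositive of premise 2 (O(¬seal_contract → ¬adjourn_session)) is O(adjourn_session → seal_contract), and O(adjourn_session) is already established, so O(seal_contract).
Premise 1 is O(¬serve_notice → ¬seal_contract); contrapositively O(seal_contract → serve_notice). Since O(seal_contract) holds, K gives O(serve_notice).
Premises 3, 5 do not contribute to this derivation.
Hence serve_notice is obligatory.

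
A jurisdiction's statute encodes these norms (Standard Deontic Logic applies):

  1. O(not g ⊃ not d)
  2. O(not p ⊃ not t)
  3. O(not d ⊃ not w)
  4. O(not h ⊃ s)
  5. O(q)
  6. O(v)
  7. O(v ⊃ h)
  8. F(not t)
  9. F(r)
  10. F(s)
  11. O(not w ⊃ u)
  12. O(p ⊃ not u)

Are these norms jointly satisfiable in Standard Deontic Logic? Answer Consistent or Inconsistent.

Consistent

Premise 4 is O(not h ⊃ s), but O(not h) is not derivable from the premises, so it does not yield O(s).
So O(s) is not derivable, and the apparent clash with O(not s) does not arise.
A world satisfying every obligation exists (e.g. d=true, g=true, h=true, p=true, q=true, r=false, s=false, t=true, u=false, v=true, w=true); no atom is both obligatory and forbidden, so the set is consistent.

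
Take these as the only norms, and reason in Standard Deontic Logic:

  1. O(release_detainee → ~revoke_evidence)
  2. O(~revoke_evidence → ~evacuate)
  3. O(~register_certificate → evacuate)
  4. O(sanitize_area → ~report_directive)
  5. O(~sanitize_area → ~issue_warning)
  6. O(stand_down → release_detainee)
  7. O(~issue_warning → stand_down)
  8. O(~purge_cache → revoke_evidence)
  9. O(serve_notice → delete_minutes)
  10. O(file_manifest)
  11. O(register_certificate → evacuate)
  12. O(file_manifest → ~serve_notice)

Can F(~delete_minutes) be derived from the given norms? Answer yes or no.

No

Premise 9 is O(serve_notice → delete_minutes), but O(serve_notice) is not derivable from the premises, so it does not yield O(delete_minutes).
No other premise forces O(delete_minutes). An ideal world satisfying every premise can still have ~delete_minutes true, so F(~delete_minutes) is not derivable.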